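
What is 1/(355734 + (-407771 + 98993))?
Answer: 1/46956 ≈ 2.1297e-5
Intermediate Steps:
1/(355734 + (-407771 + 98993)) = 1/(355734 - 308778) = 1/46956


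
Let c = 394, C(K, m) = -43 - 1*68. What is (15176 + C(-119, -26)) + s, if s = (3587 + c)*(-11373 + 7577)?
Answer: -15096811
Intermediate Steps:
C(K, m) = -111 (C(K, m) = -43 - 68 = -111)
s = -15111876 (s = (3587 + 394)*(-11373 + 7577) = 3981*(-3796) = -15111876)
(15176 + C(-119, -26)) + s = (15176 - 111) - 15111876 = 15065 - 15111876 = -15096811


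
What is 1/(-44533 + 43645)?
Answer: -1/888 ≈ -0.0011261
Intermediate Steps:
1/(-44533 + 43645) = 1/(-888) = -1/888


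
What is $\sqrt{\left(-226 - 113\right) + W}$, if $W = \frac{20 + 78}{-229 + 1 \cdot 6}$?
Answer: $\frac{i \sqrt{16879985}}{223} \approx 18.424 i$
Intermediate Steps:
$W = - \frac{98}{223}$ ($W = \frac{98}{-229 + 6} = \frac{98}{-223} = 98 \left(- \frac{1}{223}\right) = - \frac{98}{223} \approx -0.43946$)
$\sqrt{\left(-226 - 113\right) + W} = \sqrt{\left(-226 - 113\right) - \frac{98}{223}} = \sqrt{-339 - \frac{98}{223}} = \sqrt{- \frac{75695}{223}} = \frac{i \sqrt{16879985}}{223}$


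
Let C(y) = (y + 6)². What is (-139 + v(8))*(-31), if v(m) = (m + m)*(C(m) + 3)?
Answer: -94395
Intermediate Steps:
C(y) = (6 + y)²
v(m) = 2*m*(3 + (6 + m)²) (v(m) = (m + m)*((6 + m)² + 3) = (2*m)*(3 + (6 + m)²) = 2*m*(3 + (6 + m)²))
(-139 + v(8))*(-31) = (-139 + 2*8*(3 + (6 + 8)²))*(-31) = (-139 + 2*8*(3 + 14²))*(-31) = (-139 + 2*8*(3 + 196))*(-31) = (-139 + 2*8*199)*(-31) = (-139 + 3184)*(-31) = 3045*(-31) = -94395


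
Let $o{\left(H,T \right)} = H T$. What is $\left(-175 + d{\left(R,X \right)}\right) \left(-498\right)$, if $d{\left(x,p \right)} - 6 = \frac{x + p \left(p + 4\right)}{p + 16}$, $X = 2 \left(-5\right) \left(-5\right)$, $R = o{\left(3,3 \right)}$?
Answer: $\frac{700935}{11} \approx 63721.0$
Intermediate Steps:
$R = 9$ ($R = 3 \cdot 3 = 9$)
$X = 50$ ($X = \left(-10\right) \left(-5\right) = 50$)
$d{\left(x,p \right)} = 6 + \frac{x + p \left(4 + p\right)}{16 + p}$ ($d{\left(x,p \right)} = 6 + \frac{x + p \left(p + 4\right)}{p + 16} = 6 + \frac{x + p \left(4 + p\right)}{16 + p}$)
$\left(-175 + d{\left(R,X \right)}\right) \left(-498\right) = \left(-175 + \frac{96 + 9 + 50^{2} + 10 \cdot 50}{16 + 50}\right) \left(-498\right) = \left(-175 + \frac{96 + 9 + 2500 + 500}{66}\right) \left(-498\right) = \left(-175 + \frac{1}{66} \cdot 3105\right) \left(-498\right) = \left(-175 + \frac{1035}{22}\right) \left(-498\right) = \left(- \frac{2815}{22}\right) \left(-498\right) = \frac{700935}{11}$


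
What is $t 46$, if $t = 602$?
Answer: $27692$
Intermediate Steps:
$t 46 = 602 \cdot 46 = 27692$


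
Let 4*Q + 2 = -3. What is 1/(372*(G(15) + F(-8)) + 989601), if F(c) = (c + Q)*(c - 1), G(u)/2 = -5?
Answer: 1/1016850 ≈ 9.8343e-7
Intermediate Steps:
Q = -5/4 (Q = -½ + (¼)*(-3) = -½ - ¾ = -5/4 ≈ -1.2500)
G(u) = -10 (G(u) = 2*(-5) = -10)
F(c) = (-1 + c)*(-5/4 + c) (F(c) = (c - 5/4)*(c - 1) = (-5/4 + c)*(-1 + c) = (-1 + c)*(-5/4 + c))
1/(372*(G(15) + F(-8)) + 989601) = 1/(372*(-10 + (5/4 + (-8)² - 9/4*(-8))) + 989601) = 1/(372*(-10 + (5/4 + 64 + 18)) + 989601) = 1/(372*(-10 + 333/4) + 989601) = 1/(372*(293/4) + 989601) = 1/(27249 + 989601) = 1/1016850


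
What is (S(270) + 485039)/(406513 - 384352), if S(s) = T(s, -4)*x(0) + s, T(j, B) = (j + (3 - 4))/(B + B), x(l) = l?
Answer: 485309/22161 ≈ 21.899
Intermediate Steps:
T(j, B) = (-1 + j)/(2*B) (T(j, B) = (j - 1)/((2*B)) = (-1 + j)*(1/(2*B)) = (-1 + j)/(2*B))
S(s) = s (S(s) = ((1/2)*(-1 + s)/(-4))*0 + s = ((1/2)*(-1/4)*(-1 + s))*0 + s = (1/8 - s/8)*0 + s = 0 + s = s)
(S(270) + 485039)/(406513 - 384352) = (270 + 485039)/(406513 - 384352) = 485309/22161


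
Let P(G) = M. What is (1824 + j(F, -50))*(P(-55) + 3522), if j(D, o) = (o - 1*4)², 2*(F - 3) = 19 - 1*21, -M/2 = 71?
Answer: 16021200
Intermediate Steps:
M = -142 (M = -2*71 = -142)
P(G) = -142
F = 2 (F = 3 + (19 - 1*21)/2 = 3 + (19 - 21)/2 = 3 + (½)*(-2) = 3 - 1 = 2)
j(D, o) = (-4 + o)² (j(D, o) = (o - 4)² = (-4 + o)²)
(1824 + j(F, -50))*(P(-55) + 3522) = (1824 + (-4 - 50)²)*(-142 + 3522) = (1824 + (-54)²)*3380 = (1824 + 2916)*3380 = 4740*3380 = 16021200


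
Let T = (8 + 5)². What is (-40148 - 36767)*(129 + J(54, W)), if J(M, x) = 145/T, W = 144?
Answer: -1687976590/169 ≈ -9.9880e+6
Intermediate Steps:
T = 169 (T = 13² = 169)
J(M, x) = 145/169
(-40148 - 36767)*(129 + J(54, W)) = (-40148 - 36767)*(129 + 145/169) = -76915*21946/169 = -1687976590/169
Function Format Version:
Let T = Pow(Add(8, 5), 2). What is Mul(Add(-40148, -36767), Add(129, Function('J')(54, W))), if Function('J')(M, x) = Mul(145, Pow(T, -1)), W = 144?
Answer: Rational(-1687976590, 169) ≈ -9.9880e+6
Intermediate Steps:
T = 169 (T = Pow(13, 2) = 169)
Function('J')(M, x) = Rational(145, 169) (Function('J')(M, x) = Mul(145, Pow(169, -1)) = Mul(145, Rational(1, 169)) = Rational(145, 169))
Mul(Add(-40148, -36767), Add(129, Function('J')(54, W))) = Mul(Add(-40148, -36767), Add(129, Rational(145, 169))) = Mul(-76915, Rational(21946, 169)) = Rational(-1687976590, 169)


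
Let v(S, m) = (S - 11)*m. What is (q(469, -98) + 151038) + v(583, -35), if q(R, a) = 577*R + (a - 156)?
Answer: 401377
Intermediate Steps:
v(S, m) = m*(-11 + S) (v(S, m) = (-11 + S)*m = m*(-11 + S))
q(R, a) = -156 + a + 577*R (q(R, a) = 577*R + (-156 + a) = -156 + a + 577*R)
(q(469, -98) + 151038) + v(583, -35) = ((-156 - 98 + 577*469) + 151038) - 35*(-11 + 583) = ((-156 - 98 + 270613) + 151038) - 35*572 = (270359 + 151038) - 20020 = 421397 - 20020 = 401377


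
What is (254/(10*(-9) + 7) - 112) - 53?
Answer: -13949/83 ≈ -168.06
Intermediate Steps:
(254/(10*(-9) + 7) - 112) - 53 = (254/(-90 + 7) - 112) - 53 = (254/(-83) - 112) - 53 = (254*(-1/83) - 112) - 53 = (-254/83 - 112) - 53 = -9550/83 - 53 = -13949/83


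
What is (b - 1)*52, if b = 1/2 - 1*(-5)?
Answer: 234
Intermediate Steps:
b = 11/2 (b = ½ + 5 = 11/2 ≈ 5.5000)
(b - 1)*52 = (11/2 - 1)*52 = (9/2)*52 = 234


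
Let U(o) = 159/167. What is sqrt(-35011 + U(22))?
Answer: I*sqrt(976395226)/167 ≈ 187.11*I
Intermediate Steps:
U(o) = 159/167 (U(o) = 159*(1/167) = 159/167)
sqrt(-35011 + U(22)) = sqrt(-35011 + 159/167) = sqrt(-5846678/167) = I*sqrt(976395226)/167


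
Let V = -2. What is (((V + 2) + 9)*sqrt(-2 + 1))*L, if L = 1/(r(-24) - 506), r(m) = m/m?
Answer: -9*I/505 ≈ -0.017822*I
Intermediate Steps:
r(m) = 1
L = -1/505 (L = 1/(1 - 506) = 1/(-505) = -1/505 ≈ -0.0019802)
(((V + 2) + 9)*sqrt(-2 + 1))*L = (((-2 + 2) + 9)*sqrt(-2 + 1))*(-1/505) = ((0 + 9)*sqrt(-1))*(-1/505) = (9*I)*(-1/505) = -9*I/505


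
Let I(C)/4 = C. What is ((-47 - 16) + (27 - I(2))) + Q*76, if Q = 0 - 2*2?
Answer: -348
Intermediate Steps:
I(C) = 4*C
Q = -4 (Q = 0 - 4 = -4)
((-47 - 16) + (27 - I(2))) + Q*76 = ((-47 - 16) + (27 - 4*2)) - 4*76 = (-63 + (27 - 1*8)) - 304 = (-63 + (27 - 8)) - 304 = (-63 + 19) - 304 = -44 - 304 = -348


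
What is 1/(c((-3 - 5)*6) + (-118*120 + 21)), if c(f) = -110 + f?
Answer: -1/14297 ≈ -6.9945e-5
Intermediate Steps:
1/(c((-3 - 5)*6) + (-118*120 + 21)) = 1/((-110 + (-3 - 5)*6) + (-118*120 + 21)) = 1/((-110 - 8*6) + (-14160 + 21)) = 1/((-110 - 48) - 14139) = 1/(-158 - 14139) = 1/(-14297) = -1/14297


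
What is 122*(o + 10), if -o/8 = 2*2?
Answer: -2684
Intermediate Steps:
o = -32 (o = -16*2 = -8*4 = -32)
122*(o + 10) = 122*(-32 + 10) = 122*(-22) = -2684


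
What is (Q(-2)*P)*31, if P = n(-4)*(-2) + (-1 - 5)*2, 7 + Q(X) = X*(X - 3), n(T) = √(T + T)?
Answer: -1116 - 372*I*√2 ≈ -1116.0 - 526.09*I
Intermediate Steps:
n(T) = √2*√T (n(T) = √(2*T) = √2*√T)
Q(X) = -7 + X*(-3 + X) (Q(X) = -7 + X*(X - 3) = -7 + X*(-3 + X))
P = -12 - 4*I*√2 (P = (√2*√(-4))*(-2) + (-1 - 5)*2 = (√2*(2*I))*(-2) - 6*2 = (2*I*√2)*(-2) - 12 = -4*I*√2 - 12 = -12 - 4*I*√2 ≈ -12.0 - 5.6569*I)
(Q(-2)*P)*31 = ((-7 + (-2)² - 3*(-2))*(-12 - 4*I*√2))*31 = ((-7 + 4 + 6)*(-12 - 4*I*√2))*31 = (3*(-12 - 4*I*√2))*31 = (-36 - 12*I*√2)*31 = -1116 - 372*I*√2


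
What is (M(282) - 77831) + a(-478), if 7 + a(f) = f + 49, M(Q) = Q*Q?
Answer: 1257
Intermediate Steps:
M(Q) = Q**2
a(f) = 42 + f (a(f) = -7 + (f + 49) = -7 + (49 + f) = 42 + f)
(M(282) - 77831) + a(-478) = (282**2 - 77831) + (42 - 478) = (79524 - 77831) - 436 = 1693 - 436 = 1257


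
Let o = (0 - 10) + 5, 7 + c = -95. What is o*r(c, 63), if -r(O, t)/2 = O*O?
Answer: 104040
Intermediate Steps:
c = -102 (c = -7 - 95 = -102)
r(O, t) = -2*O² (r(O, t) = -2*O*O = -2*O²)
o = -5 (o = -10 + 5 = -5)
o*r(c, 63) = -(-10)*(-102)² = -(-10)*10404 = -5*(-20808) = 104040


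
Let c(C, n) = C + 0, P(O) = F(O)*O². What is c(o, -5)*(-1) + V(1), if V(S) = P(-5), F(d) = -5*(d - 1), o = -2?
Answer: 752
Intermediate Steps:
F(d) = 5 - 5*d (F(d) = -5*(-1 + d) = 5 - 5*d)
P(O) = O²*(5 - 5*O) (P(O) = (5 - 5*O)*O² = O²*(5 - 5*O))
c(C, n) = C
V(S) = 750 (V(S) = 5*(-5)²*(1 - 1*(-5)) = 5*25*(1 + 5) = 5*25*6 = 750)
c(o, -5)*(-1) + V(1) = -2*(-1) + 750 = 2 + 750 = 752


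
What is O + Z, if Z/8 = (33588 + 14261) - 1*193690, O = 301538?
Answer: -865190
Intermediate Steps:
Z = -1166728 (Z = 8*((33588 + 14261) - 1*193690) = 8*(47849 - 193690) = 8*(-145841) = -1166728)
O + Z = 301538 - 1166728 = -865190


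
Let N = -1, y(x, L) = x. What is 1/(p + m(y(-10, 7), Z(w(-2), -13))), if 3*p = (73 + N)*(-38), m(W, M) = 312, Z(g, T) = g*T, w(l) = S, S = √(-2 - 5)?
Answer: -1/600 ≈ -0.0016667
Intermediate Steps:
S = I*√7 (S = √(-7) = I*√7 ≈ 2.6458*I)
w(l) = I*√7
Z(g, T) = T*g
p = -912 (p = ((73 - 1)*(-38))/3 = (72*(-38))/3 = (⅓)*(-2736) = -912)
1/(p + m(y(-10, 7), Z(w(-2), -13))) = 1/(-912 + 312) = 1/(-600) = -1/600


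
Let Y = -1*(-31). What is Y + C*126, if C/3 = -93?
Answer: -35123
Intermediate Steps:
C = -279 (C = 3*(-93) = -279)
Y = 31
Y + C*126 = 31 - 279*126 = 31 - 35154 = -35123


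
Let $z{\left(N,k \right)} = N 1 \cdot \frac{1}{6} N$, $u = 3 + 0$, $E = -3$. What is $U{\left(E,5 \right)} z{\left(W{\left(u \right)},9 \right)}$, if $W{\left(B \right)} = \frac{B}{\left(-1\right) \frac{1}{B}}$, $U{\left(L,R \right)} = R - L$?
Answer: $108$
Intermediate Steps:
$u = 3$
$W{\left(B \right)} = - B^{2}$ ($W{\left(B \right)} = B \left(- B\right) = - B^{2}$)
$z{\left(N,k \right)} = \frac{N^{2}}{6}$ ($z{\left(N,k \right)} = N 1 \cdot \frac{1}{6} N = N \frac{1}{6} N = \frac{N}{6} N = \frac{N^{2}}{6}$)
$U{\left(E,5 \right)} z{\left(W{\left(u \right)},9 \right)} = \left(5 - -3\right) \frac{\left(- 3^{2}\right)^{2}}{6} = \left(5 + 3\right) \frac{\left(\left(-1\right) 9\right)^{2}}{6} = 8 \frac{\left(-9\right)^{2}}{6} = 8 \cdot \frac{1}{6} \cdot 81 = 8 \cdot \frac{27}{2} = 108$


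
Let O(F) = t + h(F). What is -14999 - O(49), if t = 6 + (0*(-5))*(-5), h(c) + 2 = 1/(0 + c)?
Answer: -735148/49 ≈ -15003.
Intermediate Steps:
h(c) = -2 + 1/c (h(c) = -2 + 1/(0 + c) = -2 + 1/c)
t = 6 (t = 6 + 0*(-5) = 6 + 0 = 6)
O(F) = 4 + 1/F (O(F) = 6 + (-2 + 1/F) = 4 + 1/F)
-14999 - O(49) = -14999 - (4 + 1/49) = -14999 - 1*197/49 = -14999 - 197/49 = -735148/49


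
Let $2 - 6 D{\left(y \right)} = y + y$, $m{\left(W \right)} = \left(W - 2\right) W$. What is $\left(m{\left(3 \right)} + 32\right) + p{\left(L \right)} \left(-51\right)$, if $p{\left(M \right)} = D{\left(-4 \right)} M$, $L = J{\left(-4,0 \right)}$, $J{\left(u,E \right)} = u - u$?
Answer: $35$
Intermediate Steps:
$m{\left(W \right)} = W \left(-2 + W\right)$ ($m{\left(W \right)} = \left(-2 + W\right) W = W \left(-2 + W\right)$)
$J{\left(u,E \right)} = 0$
$D{\left(y \right)} = \frac{1}{3} - \frac{y}{3}$ ($D{\left(y \right)} = \frac{1}{3} - \frac{y + y}{6} = \frac{1}{3} - \frac{2 y}{6} = \frac{1}{3} - \frac{y}{3}$)
$L = 0$
$p{\left(M \right)} = \frac{5 M}{3}$ ($p{\left(M \right)} = \left(\frac{1}{3} - - \frac{4}{3}\right) M = \left(\frac{1}{3} + \frac{4}{3}\right) M = \frac{5 M}{3}$)
$\left(m{\left(3 \right)} + 32\right) + p{\left(L \right)} \left(-51\right) = \left(3 \left(-2 + 3\right) + 32\right) + \frac{5}{3} \cdot 0 \left(-51\right) = \left(3 \cdot 1 + 32\right) + 0 \left(-51\right) = \left(3 + 32\right) + 0 = 35 + 0 = 35$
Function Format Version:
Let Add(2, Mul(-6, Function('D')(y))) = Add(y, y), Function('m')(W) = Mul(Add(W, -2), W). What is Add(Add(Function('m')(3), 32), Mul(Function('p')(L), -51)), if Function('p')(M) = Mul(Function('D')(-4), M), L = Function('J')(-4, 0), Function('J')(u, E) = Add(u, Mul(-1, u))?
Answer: 35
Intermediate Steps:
Function('m')(W) = Mul(W, Add(-2, W)) (Function('m')(W) = Mul(Add(-2, W), W) = Mul(W, Add(-2, W)))
Function('J')(u, E) = 0
Function('D')(y) = Add(Rational(1, 3), Mul(Rational(-1, 3), y)) (Function('D')(y) = Add(Rational(1, 3), Mul(Rational(-1, 6), Add(y, y))) = Add(Rational(1, 3), Mul(Rational(-1, 6), Mul(2, y))) = Add(Rational(1, 3), Mul(Rational(-1, 3), y)))
L = 0
Function('p')(M) = Mul(Rational(5, 3), M) (Function('p')(M) = Mul(Add(Rational(1, 3), Mul(Rational(-1, 3), -4)), M) = Mul(Add(Rational(1, 3), Rational(4, 3)), M) = Mul(Rational(5, 3), M))
Add(Add(Function('m')(3), 32), Mul(Function('p')(L), -51)) = Add(Add(Mul(3, Add(-2, 3)), 32), Mul(Mul(Rational(5, 3), 0), -51)) = Add(Add(Mul(3, 1), 32), Mul(0, -51)) = Add(Add(3, 32), 0) = Add(35, 0) = 35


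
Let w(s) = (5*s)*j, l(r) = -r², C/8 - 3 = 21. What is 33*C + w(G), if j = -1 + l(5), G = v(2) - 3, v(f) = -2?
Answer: 6986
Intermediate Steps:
C = 192 (C = 24 + 8*21 = 24 + 168 = 192)
G = -5 (G = -2 - 3 = -5)
j = -26 (j = -1 - 1*5² = -1 - 1*25 = -1 - 25 = -26)
w(s) = -130*s (w(s) = (5*s)*(-26) = -130*s)
33*C + w(G) = 33*192 - 130*(-5) = 6336 + 650 = 6986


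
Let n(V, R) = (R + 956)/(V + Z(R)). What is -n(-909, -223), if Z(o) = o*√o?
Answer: 666297/11915848 - 163459*I*√223/11915848 ≈ 0.055917 - 0.20485*I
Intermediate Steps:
Z(o) = o^(3/2)
n(V, R) = (956 + R)/(V + R^(3/2)) (n(V, R) = (R + 956)/(V + R^(3/2)) = (956 + R)/(V + R^(3/2)))
-n(-909, -223) = -(956 - 223)/(-909 + (-223)^(3/2)) = -733/(-909 - 223*I*√223)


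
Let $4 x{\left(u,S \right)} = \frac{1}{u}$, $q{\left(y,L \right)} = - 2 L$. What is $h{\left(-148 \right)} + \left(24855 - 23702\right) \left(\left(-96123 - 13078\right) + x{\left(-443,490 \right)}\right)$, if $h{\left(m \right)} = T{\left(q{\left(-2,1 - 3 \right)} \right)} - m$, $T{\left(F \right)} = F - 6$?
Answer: $- \frac{223110052757}{1772} \approx -1.2591 \cdot 10^{8}$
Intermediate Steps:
$x{\left(u,S \right)} = \frac{1}{4 u}$
$T{\left(F \right)} = -6 + F$ ($T{\left(F \right)} = F - 6 = -6 + F$)
$h{\left(m \right)} = -2 - m$ ($h{\left(m \right)} = \left(-6 - 2 \left(1 - 3\right)\right) - m = \left(-6 - -4\right) - m = \left(-6 + 4\right) - m = -2 - m$)
$h{\left(-148 \right)} + \left(24855 - 23702\right) \left(\left(-96123 - 13078\right) + x{\left(-443,490 \right)}\right) = \left(-2 - -148\right) + \left(24855 - 23702\right) \left(\left(-96123 - 13078\right) + \frac{1}{4 \left(-443\right)}\right) = \left(-2 + 148\right) + 1153 \left(\left(-96123 - 13078\right) + \frac{1}{4} \left(- \frac{1}{443}\right)\right) = 146 + 1153 \left(-109201 - \frac{1}{1772}\right) = 146 + 1153 \left(- \frac{193504173}{1772}\right) = 146 - \frac{223110311469}{1772} = - \frac{223110052757}{1772}$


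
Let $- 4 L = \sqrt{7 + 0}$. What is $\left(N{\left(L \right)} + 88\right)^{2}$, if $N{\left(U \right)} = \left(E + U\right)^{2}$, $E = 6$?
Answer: $\frac{3980209}{256} - \frac{5973 \sqrt{7}}{8} \approx 13572.0$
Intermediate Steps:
$L = - \frac{\sqrt{7}}{4}$ ($L = - \frac{\sqrt{7 + 0}}{4} = - \frac{\sqrt{7}}{4} \approx -0.66144$)
$N{\left(U \right)} = \left(6 + U\right)^{2}$
$\left(N{\left(L \right)} + 88\right)^{2} = \left(\left(6 - \frac{\sqrt{7}}{4}\right)^{2} + 88\right)^{2} = \left(88 + \left(6 - \frac{\sqrt{7}}{4}\right)^{2}\right)^{2}$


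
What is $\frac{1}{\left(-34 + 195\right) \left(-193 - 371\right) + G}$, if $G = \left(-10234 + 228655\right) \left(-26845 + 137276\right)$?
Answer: $\frac{1}{24120358647} \approx 4.1459 \cdot 10^{-11}$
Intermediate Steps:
$G = 24120449451$ ($G = 218421 \cdot 110431 = 24120449451$)
$\frac{1}{\left(-34 + 195\right) \left(-193 - 371\right) + G} = \frac{1}{\left(-34 + 195\right) \left(-193 - 371\right) + 24120449451} = \frac{1}{161 \left(-564\right) + 24120449451} = \frac{1}{-90804 + 24120449451} = \frac{1}{24120358647}$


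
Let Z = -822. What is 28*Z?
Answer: -23016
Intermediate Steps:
28*Z = 28*(-822) = -23016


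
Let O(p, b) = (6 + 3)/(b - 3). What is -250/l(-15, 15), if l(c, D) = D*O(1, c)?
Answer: 100/3 ≈ 33.333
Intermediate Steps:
O(p, b) = 9/(-3 + b)
l(c, D) = 9*D/(-3 + c) (l(c, D) = D*(9/(-3 + c)) = 9*D/(-3 + c))
-250/l(-15, 15) = -250/(9*15/(-3 - 15)) = -250/(9*15/(-18)) = -250/(9*15*(-1/18)) = -250/(-15/2) = -250*(-2/15) = 100/3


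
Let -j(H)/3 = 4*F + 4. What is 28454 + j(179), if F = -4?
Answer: 28490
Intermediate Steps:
j(H) = 36 (j(H) = -3*(4*(-4) + 4) = -3*(-16 + 4) = -3*(-12) = 36)
28454 + j(179) = 28454 + 36 = 28490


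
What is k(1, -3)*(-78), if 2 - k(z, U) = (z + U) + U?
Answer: -546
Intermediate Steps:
k(z, U) = 2 - z - 2*U (k(z, U) = 2 - ((z + U) + U) = 2 - ((U + z) + U) = 2 - (z + 2*U) = 2 + (-z - 2*U) = 2 - z - 2*U)
k(1, -3)*(-78) = (2 - 1*1 - 2*(-3))*(-78) = (2 - 1 + 6)*(-78) = 7*(-78) = -546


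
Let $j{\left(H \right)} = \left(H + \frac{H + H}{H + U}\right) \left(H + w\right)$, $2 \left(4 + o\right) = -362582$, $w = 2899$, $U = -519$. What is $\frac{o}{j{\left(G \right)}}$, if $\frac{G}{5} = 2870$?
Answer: $- \frac{501498229}{684797546790} \approx -0.00073233$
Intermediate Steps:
$G = 14350$ ($G = 5 \cdot 2870 = 14350$)
$o = -181295$ ($o = -4 + \frac{1}{2} \left(-362582\right) = -4 - 181291 = -181295$)
$j{\left(H \right)} = \left(2899 + H\right) \left(H + \frac{2 H}{-519 + H}\right)$ ($j{\left(H \right)} = \left(H + \frac{H + H}{H - 519}\right) \left(H + 2899\right) = \left(H + \frac{2 H}{-519 + H}\right) \left(2899 + H\right) = \left(2899 + H\right) \left(H + \frac{2 H}{-519 + H}\right)$)
$\frac{o}{j{\left(G \right)}} = - \frac{181295}{14350 \frac{1}{-519 + 14350} \left(-1498783 + 14350^{2} + 2382 \cdot 14350\right)} = - \frac{181295}{14350 \cdot \frac{1}{13831} \left(-1498783 + 205922500 + 34181700\right)} = - \frac{181295}{14350 \cdot \frac{1}{13831} \cdot 238605417} = - \frac{181295}{\frac{3423987733950}{13831}} = \left(-181295\right) \frac{13831}{3423987733950} = - \frac{501498229}{684797546790}$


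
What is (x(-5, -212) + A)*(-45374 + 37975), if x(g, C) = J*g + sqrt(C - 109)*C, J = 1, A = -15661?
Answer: 115912734 + 1568588*I*sqrt(321) ≈ 1.1591e+8 + 2.8104e+7*I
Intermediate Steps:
x(g, C) = g + C*sqrt(-109 + C) (x(g, C) = 1*g + sqrt(C - 109)*C = g + sqrt(-109 + C)*C = g + C*sqrt(-109 + C))
(x(-5, -212) + A)*(-45374 + 37975) = ((-5 - 212*sqrt(-109 - 212)) - 15661)*(-45374 + 37975) = ((-5 - 212*I*sqrt(321)) - 15661)*(-7399) = (-15666 - 212*I*sqrt(321))*(-7399) = 115912734 + 1568588*I*sqrt(321)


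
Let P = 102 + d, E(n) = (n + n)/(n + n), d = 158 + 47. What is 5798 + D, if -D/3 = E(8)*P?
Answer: 4877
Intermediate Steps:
d = 205
E(n) = 1 (E(n) = (2*n)/((2*n)) = (2*n)*(1/(2*n)) = 1)
P = 307 (P = 102 + 205 = 307)
D = -921 (D = -3*307 = -921)
5798 + D = 5798 - 921 = 4877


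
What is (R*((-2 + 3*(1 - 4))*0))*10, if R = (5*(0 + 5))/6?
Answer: 0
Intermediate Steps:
R = 25/6 (R = (5*5)*(⅙) = 25*(⅙) = 25/6 ≈ 4.1667)
(R*((-2 + 3*(1 - 4))*0))*10 = (25*((-2 + 3*(1 - 4))*0)/6)*10 = (25*((-2 + 3*(-3))*0)/6)*10 = (25*((-2 - 9)*0)/6)*10 = (25*(-11*0)/6)*10 = ((25/6)*0)*10 = 0*10 = 0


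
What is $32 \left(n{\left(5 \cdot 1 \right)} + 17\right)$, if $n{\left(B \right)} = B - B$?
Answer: $544$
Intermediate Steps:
$n{\left(B \right)} = 0$
$32 \left(n{\left(5 \cdot 1 \right)} + 17\right) = 32 \left(0 + 17\right) = 32 \cdot 17 = 544$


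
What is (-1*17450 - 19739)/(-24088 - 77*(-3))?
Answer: 37189/23857 ≈ 1.5588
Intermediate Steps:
(-1*17450 - 19739)/(-24088 - 77*(-3)) = (-17450 - 19739)/(-24088 + 231) = -37189/(-23857) = -37189*(-1/23857) = 37189/23857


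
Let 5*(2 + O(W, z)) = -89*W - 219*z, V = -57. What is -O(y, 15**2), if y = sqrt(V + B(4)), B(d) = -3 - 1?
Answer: 9857 + 89*I*sqrt(61)/5 ≈ 9857.0 + 139.02*I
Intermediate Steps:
B(d) = -4
y = I*sqrt(61) (y = sqrt(-57 - 4) = sqrt(-61) = I*sqrt(61) ≈ 7.8102*I)
O(W, z) = -2 - 219*z/5 - 89*W/5 (O(W, z) = -2 + (-89*W - 219*z)/5 = -2 + (-219*z - 89*W)/5 = -2 + (-219*z/5 - 89*W/5) = -2 - 219*z/5 - 89*W/5)
-O(y, 15**2) = -(-2 - 219/5*15**2 - 89*I*sqrt(61)/5) = -(-2 - 219/5*225 - 89*I*sqrt(61)/5) = -(-2 - 9855 - 89*I*sqrt(61)/5) = -(-9857 - 89*I*sqrt(61)/5) = 9857 + 89*I*sqrt(61)/5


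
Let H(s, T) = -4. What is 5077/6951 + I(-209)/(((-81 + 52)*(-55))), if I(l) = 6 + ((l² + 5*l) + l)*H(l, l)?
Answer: -1171500787/11086845 ≈ -105.67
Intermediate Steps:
I(l) = 6 - 24*l - 4*l² (I(l) = 6 + ((l² + 5*l) + l)*(-4) = 6 + (l² + 6*l)*(-4) = 6 + (-24*l - 4*l²) = 6 - 24*l - 4*l²)
5077/6951 + I(-209)/(((-81 + 52)*(-55))) = 5077/6951 + (6 - 24*(-209) - 4*(-209)²)/(((-81 + 52)*(-55))) = 5077*(1/6951) + (6 + 5016 - 4*43681)/((-29*(-55))) = 5077/6951 + (6 + 5016 - 174724)/1595 = 5077/6951 - 169702*1/1595 = 5077/6951 - 169702/1595 = -1171500787/11086845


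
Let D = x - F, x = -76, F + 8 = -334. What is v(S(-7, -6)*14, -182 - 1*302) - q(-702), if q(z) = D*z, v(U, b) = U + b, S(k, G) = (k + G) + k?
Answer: 185968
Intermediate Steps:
F = -342 (F = -8 - 334 = -342)
S(k, G) = G + 2*k (S(k, G) = (G + k) + k = G + 2*k)
D = 266 (D = -76 - 1*(-342) = -76 + 342 = 266)
q(z) = 266*z
v(S(-7, -6)*14, -182 - 1*302) - q(-702) = ((-6 + 2*(-7))*14 + (-182 - 1*302)) - 266*(-702) = ((-6 - 14)*14 + (-182 - 302)) - 1*(-186732) = (-20*14 - 484) + 186732 = (-280 - 484) + 186732 = -764 + 186732 = 185968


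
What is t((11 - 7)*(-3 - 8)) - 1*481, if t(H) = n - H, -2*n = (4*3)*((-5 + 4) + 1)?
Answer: -437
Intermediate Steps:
n = 0 (n = -4*3*((-5 + 4) + 1)/2 = -6*(-1 + 1) = -6*0 = -½*0 = 0)
t(H) = -H (t(H) = 0 - H = -H)
t((11 - 7)*(-3 - 8)) - 1*481 = -(11 - 7)*(-3 - 8) - 1*481 = -4*(-11) - 481 = -1*(-44) - 481 = 44 - 481 = -437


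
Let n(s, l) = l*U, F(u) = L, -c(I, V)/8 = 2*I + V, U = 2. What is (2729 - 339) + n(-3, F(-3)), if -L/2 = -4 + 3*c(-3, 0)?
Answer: 1830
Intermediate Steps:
c(I, V) = -16*I - 8*V (c(I, V) = -8*(2*I + V) = -8*(V + 2*I) = -16*I - 8*V)
L = -280 (L = -2*(-4 + 3*(-16*(-3) - 8*0)) = -2*(-4 + 3*(48 + 0)) = -2*(-4 + 3*48) = -2*(-4 + 144) = -2*140 = -280)
F(u) = -280
n(s, l) = 2*l (n(s, l) = l*2 = 2*l)
(2729 - 339) + n(-3, F(-3)) = (2729 - 339) + 2*(-280) = 2390 - 560 = 1830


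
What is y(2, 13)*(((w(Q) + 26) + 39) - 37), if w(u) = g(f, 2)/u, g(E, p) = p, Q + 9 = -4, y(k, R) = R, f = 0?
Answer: 362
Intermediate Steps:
Q = -13 (Q = -9 - 4 = -13)
w(u) = 2/u
y(2, 13)*(((w(Q) + 26) + 39) - 37) = 13*(((2/(-13) + 26) + 39) - 37) = 13*(((2*(-1/13) + 26) + 39) - 37) = 13*(((-2/13 + 26) + 39) - 37) = 13*((336/13 + 39) - 37) = 13*(843/13 - 37) = 13*(362/13) = 362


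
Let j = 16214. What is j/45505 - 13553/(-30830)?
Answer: 223321377/280583830 ≈ 0.79592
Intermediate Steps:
j/45505 - 13553/(-30830) = 16214/45505 - 13553/(-30830) = 16214*(1/45505) - 13553*(-1/30830) = 16214/45505 + 13553/30830 = 223321377/280583830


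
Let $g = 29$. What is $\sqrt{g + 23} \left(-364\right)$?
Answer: $- 728 \sqrt{13} \approx -2624.8$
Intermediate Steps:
$\sqrt{g + 23} \left(-364\right) = \sqrt{29 + 23} \left(-364\right) = \sqrt{52} \left(-364\right) = 2 \sqrt{13} \left(-364\right) = - 728 \sqrt{13}$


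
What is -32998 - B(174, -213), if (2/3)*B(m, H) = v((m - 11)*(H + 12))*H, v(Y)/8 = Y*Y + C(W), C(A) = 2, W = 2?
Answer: 2743646588078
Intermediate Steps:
v(Y) = 16 + 8*Y² (v(Y) = 8*(Y*Y + 2) = 8*(Y² + 2) = 8*(2 + Y²) = 16 + 8*Y²)
B(m, H) = 3*H*(16 + 8*(-11 + m)²*(12 + H)²)/2 (B(m, H) = 3*((16 + 8*((m - 11)*(H + 12))²)*H)/2 = 3*((16 + 8*((-11 + m)*(12 + H))²)*H)/2 = 3*((16 + 8*((-11 + m)²*(12 + H)²))*H)/2 = 3*((16 + 8*(-11 + m)²*(12 + H)²)*H)/2 = 3*(H*(16 + 8*(-11 + m)²*(12 + H)²))/2 = 3*H*(16 + 8*(-11 + m)²*(12 + H)²)/2)
-32998 - B(174, -213) = -32998 - 12*(-213)*(2 + (-132 - 11*(-213) + 12*174 - 213*174)²) = -32998 - 12*(-213)*(2 + (-132 + 2343 + 2088 - 37062)²) = -32998 - 12*(-213)*(2 + (-32763)²) = -32998 - 12*(-213)*(2 + 1073414169) = -32998 - 12*(-213)*1073414171 = -32998 - 1*(-2743646621076) = -32998 + 2743646621076 = 2743646588078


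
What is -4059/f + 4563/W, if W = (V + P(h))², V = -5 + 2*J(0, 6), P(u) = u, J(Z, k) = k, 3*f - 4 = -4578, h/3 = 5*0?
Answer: 21467835/224126 ≈ 95.785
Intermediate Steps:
h = 0 (h = 3*(5*0) = 3*0 = 0)
f = -4574/3 (f = 4/3 + (⅓)*(-4578) = 4/3 - 1526 = -4574/3 ≈ -1524.7)
V = 7 (V = -5 + 2*6 = -5 + 12 = 7)
W = 49 (W = (7 + 0)² = 7² = 49)
-4059/f + 4563/W = -4059/(-4574/3) + 4563/49 = -4059*(-3/4574) + 4563*(1/49) = 12177/4574 + 4563/49 = 21467835/224126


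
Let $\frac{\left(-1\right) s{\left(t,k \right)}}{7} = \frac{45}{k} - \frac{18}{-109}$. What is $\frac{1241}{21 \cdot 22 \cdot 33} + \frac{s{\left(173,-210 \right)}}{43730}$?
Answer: $\frac{1183177019}{14534225244} \approx 0.081406$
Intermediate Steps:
$s{\left(t,k \right)} = - \frac{126}{109} - \frac{315}{k}$ ($s{\left(t,k \right)} = - 7 \left(\frac{45}{k} - \frac{18}{-109}\right) = - 7 \left(\frac{45}{k} - - \frac{18}{109}\right) = - 7 \left(\frac{45}{k} + \frac{18}{109}\right) = - 7 \left(\frac{18}{109} + \frac{45}{k}\right) = - \frac{126}{109} - \frac{315}{k}$)
$\frac{1241}{21 \cdot 22 \cdot 33} + \frac{s{\left(173,-210 \right)}}{43730} = \frac{1241}{21 \cdot 22 \cdot 33} + \frac{- \frac{126}{109} - \frac{315}{-210}}{43730} = \frac{1241}{462 \cdot 33} + \left(- \frac{126}{109} - - \frac{3}{2}\right) \frac{1}{43730} = \frac{1241}{15246} + \left(- \frac{126}{109} + \frac{3}{2}\right) \frac{1}{43730} = 1241 \cdot \frac{1}{15246} + \frac{75}{218} \cdot \frac{1}{43730} = \frac{1241}{15246} + \frac{15}{1906628} = \frac{1183177019}{14534225244}$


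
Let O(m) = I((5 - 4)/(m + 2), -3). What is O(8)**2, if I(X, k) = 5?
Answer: 25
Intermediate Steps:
O(m) = 5
O(8)**2 = 5**2 = 25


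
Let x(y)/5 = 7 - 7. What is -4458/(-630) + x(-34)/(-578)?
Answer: 743/105 ≈ 7.0762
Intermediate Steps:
x(y) = 0 (x(y) = 5*(7 - 7) = 5*0 = 0)
-4458/(-630) + x(-34)/(-578) = -4458/(-630) + 0/(-578) = -4458*(-1/630) + 0*(-1/578) = 743/105 + 0 = 743/105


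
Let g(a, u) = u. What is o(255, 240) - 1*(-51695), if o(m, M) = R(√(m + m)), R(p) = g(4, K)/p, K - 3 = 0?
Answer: 51695 + √510/170 ≈ 51695.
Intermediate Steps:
K = 3 (K = 3 + 0 = 3)
R(p) = 3/p
o(m, M) = 3*√2/(2*√m) (o(m, M) = 3/(√(m + m)) = 3/(√(2*m)) = 3/((√2*√m)) = 3*(√2/(2*√m)) = 3*√2/(2*√m))
o(255, 240) - 1*(-51695) = 3*√2/(2*√255) - 1*(-51695) = 3*√2*(√255/255)/2 + 51695 = √510/170 + 51695 = 51695 + √510/170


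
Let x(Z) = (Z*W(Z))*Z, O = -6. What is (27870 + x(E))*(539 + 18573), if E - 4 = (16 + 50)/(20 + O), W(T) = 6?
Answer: 26526615072/49 ≈ 5.4136e+8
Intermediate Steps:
E = 61/7 (E = 4 + (16 + 50)/(20 - 6) = 4 + 66/14 = 4 + 66*(1/14) = 4 + 33/7 = 61/7 ≈ 8.7143)
x(Z) = 6*Z² (x(Z) = (Z*6)*Z = (6*Z)*Z = 6*Z²)
(27870 + x(E))*(539 + 18573) = (27870 + 6*(61/7)²)*(539 + 18573) = (27870 + 6*(3721/49))*19112 = (27870 + 22326/49)*19112 = (1387956/49)*19112 = 26526615072/49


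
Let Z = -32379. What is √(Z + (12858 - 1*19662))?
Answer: I*√39183 ≈ 197.95*I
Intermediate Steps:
√(Z + (12858 - 1*19662)) = √(-32379 + (12858 - 1*19662)) = √(-32379 + (12858 - 19662)) = √(-32379 - 6804) = √(-39183) = I*√39183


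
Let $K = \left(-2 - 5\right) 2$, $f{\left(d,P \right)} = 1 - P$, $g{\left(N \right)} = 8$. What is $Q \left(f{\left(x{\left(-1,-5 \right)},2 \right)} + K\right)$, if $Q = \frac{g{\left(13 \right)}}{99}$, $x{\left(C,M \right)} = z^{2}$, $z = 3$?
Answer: $- \frac{40}{33} \approx -1.2121$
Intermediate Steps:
$x{\left(C,M \right)} = 9$ ($x{\left(C,M \right)} = 3^{2} = 9$)
$Q = \frac{8}{99} \approx 0.080808$
$K = -14$ ($K = \left(-7\right) 2 = -14$)
$Q \left(f{\left(x{\left(-1,-5 \right)},2 \right)} + K\right) = \frac{8 \left(\left(1 - 2\right) - 14\right)}{99} = \frac{8 \left(-1 - 14\right)}{99} = \frac{8}{99} \left(-15\right) = - \frac{40}{33}$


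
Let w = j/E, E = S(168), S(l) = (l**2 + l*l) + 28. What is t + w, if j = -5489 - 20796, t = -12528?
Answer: -101079659/8068 ≈ -12528.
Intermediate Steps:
S(l) = 28 + 2*l**2 (S(l) = (l**2 + l**2) + 28 = 2*l**2 + 28 = 28 + 2*l**2)
E = 56476 (E = 28 + 2*168**2 = 28 + 2*28224 = 28 + 56448 = 56476)
j = -26285
w = -3755/8068 (w = -26285/56476 = -26285*1/56476 = -3755/8068 ≈ -0.46542)
t + w = -12528 - 3755/8068 = -101079659/8068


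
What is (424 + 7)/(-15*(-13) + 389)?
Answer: 431/584 ≈ 0.73801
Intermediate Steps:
(424 + 7)/(-15*(-13) + 389) = 431/(195 + 389) = 431/584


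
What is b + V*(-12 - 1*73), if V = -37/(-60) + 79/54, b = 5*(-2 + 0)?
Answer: -20171/108 ≈ -186.77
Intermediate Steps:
b = -10 (b = 5*(-2) = -10)
V = 1123/540 (V = -37*(-1/60) + 79*(1/54) = 37/60 + 79/54 = 1123/540 ≈ 2.0796)
b + V*(-12 - 1*73) = -10 + 1123*(-12 - 1*73)/540 = -10 + 1123*(-12 - 73)/540 = -10 + (1123/540)*(-85) = -10 - 19091/108 = -20171/108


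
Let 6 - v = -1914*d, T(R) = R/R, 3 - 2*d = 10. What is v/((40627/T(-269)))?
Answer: -6693/40627 ≈ -0.16474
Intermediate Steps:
d = -7/2 (d = 3/2 - ½*10 = 3/2 - 5 = -7/2 ≈ -3.5000)
T(R) = 1
v = -6693 (v = 6 - (-1914)*(-7)/2 = 6 - 1*6699 = 6 - 6699 = -6693)
v/((40627/T(-269))) = -6693/(40627/1) = -6693/(40627*1) = -6693/40627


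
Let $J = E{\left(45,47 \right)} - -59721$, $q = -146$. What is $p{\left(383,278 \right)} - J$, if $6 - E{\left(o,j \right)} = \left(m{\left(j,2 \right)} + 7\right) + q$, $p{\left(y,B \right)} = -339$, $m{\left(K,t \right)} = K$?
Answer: $-60158$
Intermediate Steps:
$E{\left(o,j \right)} = 145 - j$ ($E{\left(o,j \right)} = 6 - \left(\left(j + 7\right) - 146\right) = 6 - \left(\left(7 + j\right) - 146\right) = 6 - \left(-139 + j\right) = 145 - j$)
$J = 59819$ ($J = \left(145 - 47\right) - -59721 = \left(145 - 47\right) + 59721 = 98 + 59721 = 59819$)
$p{\left(383,278 \right)} - J = -339 - 59819 = -60158$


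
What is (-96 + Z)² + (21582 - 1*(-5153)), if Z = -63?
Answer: 52016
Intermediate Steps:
(-96 + Z)² + (21582 - 1*(-5153)) = (-96 - 63)² + (21582 - 1*(-5153)) = (-159)² + (21582 + 5153) = 25281 + 26735 = 52016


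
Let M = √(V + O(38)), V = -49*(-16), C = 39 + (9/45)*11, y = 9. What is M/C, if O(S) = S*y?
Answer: 5*√1126/206 ≈ 0.81446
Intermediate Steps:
O(S) = 9*S (O(S) = S*9 = 9*S)
C = 206/5 (C = 39 + (9*(1/45))*11 = 39 + (⅕)*11 = 39 + 11/5 = 206/5 ≈ 41.200)
V = 784
M = √1126 (M = √(784 + 9*38) = √(784 + 342) = √1126 ≈ 33.556)
M/C = √1126/(206/5) = √1126*(5/206) = 5*√1126/206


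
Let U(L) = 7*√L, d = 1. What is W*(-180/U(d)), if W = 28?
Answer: -720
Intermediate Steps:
W*(-180/U(d)) = 28*(-180/(7*√1)) = 28*(-180/(7*1)) = 28*(-180/7) = -720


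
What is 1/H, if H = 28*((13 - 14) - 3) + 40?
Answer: -1/72 ≈ -0.013889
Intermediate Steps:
H = -72 (H = 28*(-1 - 3) + 40 = 28*(-4) + 40 = -112 + 40 = -72)
1/H = 1/(-72) = -1/72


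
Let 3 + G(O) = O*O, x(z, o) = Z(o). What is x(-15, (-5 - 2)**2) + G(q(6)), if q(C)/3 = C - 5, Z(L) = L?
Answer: 55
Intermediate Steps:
q(C) = -15 + 3*C (q(C) = 3*(C - 5) = 3*(-5 + C) = -15 + 3*C)
x(z, o) = o
G(O) = -3 + O**2 (G(O) = -3 + O*O = -3 + O**2)
x(-15, (-5 - 2)**2) + G(q(6)) = (-5 - 2)**2 + (-3 + (-15 + 3*6)**2) = (-7)**2 + (-3 + (-15 + 18)**2) = 49 + (-3 + 3**2) = 49 + (-3 + 9) = 49 + 6 = 55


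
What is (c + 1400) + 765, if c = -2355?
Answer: -190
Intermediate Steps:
(c + 1400) + 765 = (-2355 + 1400) + 765 = -955 + 765 = -190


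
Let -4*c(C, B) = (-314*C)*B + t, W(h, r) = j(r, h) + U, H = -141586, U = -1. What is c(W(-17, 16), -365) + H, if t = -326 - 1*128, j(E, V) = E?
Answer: -571260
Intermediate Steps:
t = -454 (t = -326 - 128 = -454)
W(h, r) = -1 + r (W(h, r) = r - 1 = -1 + r)
c(C, B) = 227/2 + 157*B*C/2 (c(C, B) = -((-314*C)*B - 454)/4 = -(-314*B*C - 454)/4 = -(-454 - 314*B*C)/4 = 227/2 + 157*B*C/2)
c(W(-17, 16), -365) + H = (227/2 + (157/2)*(-365)*(-1 + 16)) - 141586 = (227/2 + (157/2)*(-365)*15) - 141586 = (227/2 - 859575/2) - 141586 = -429674 - 141586 = -571260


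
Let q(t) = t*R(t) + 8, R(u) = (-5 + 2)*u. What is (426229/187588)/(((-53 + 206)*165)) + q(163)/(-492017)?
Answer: 377637003336833/2330024763724020 ≈ 0.16207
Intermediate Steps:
R(u) = -3*u
q(t) = 8 - 3*t² (q(t) = t*(-3*t) + 8 = -3*t² + 8 = 8 - 3*t²)
(426229/187588)/(((-53 + 206)*165)) + q(163)/(-492017) = (426229/187588)/(((-53 + 206)*165)) + (8 - 3*163²)/(-492017) = (426229*(1/187588))/((153*165)) + (8 - 3*26569)*(-1/492017) = (426229/187588)/25245 + (8 - 79707)*(-1/492017) = (426229/187588)*(1/25245) - 79699*(-1/492017) = 426229/4735659060 + 79699/492017 = 377637003336833/2330024763724020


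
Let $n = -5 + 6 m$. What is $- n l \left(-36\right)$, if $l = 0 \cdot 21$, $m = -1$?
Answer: $0$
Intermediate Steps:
$n = -11$ ($n = -5 + 6 \left(-1\right) = -5 - 6 = -11$)
$l = 0$
$- n l \left(-36\right) = \left(-1\right) \left(-11\right) 0 \left(-36\right) = 11 \cdot 0 \left(-36\right) = 0 \left(-36\right) = 0$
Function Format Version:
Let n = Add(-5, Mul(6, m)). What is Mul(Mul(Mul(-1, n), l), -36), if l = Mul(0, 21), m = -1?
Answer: 0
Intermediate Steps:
n = -11 (n = Add(-5, Mul(6, -1)) = Add(-5, -6) = -11)
l = 0
Mul(Mul(Mul(-1, n), l), -36) = Mul(Mul(Mul(-1, -11), 0), -36) = Mul(Mul(11, 0), -36) = Mul(0, -36) = 0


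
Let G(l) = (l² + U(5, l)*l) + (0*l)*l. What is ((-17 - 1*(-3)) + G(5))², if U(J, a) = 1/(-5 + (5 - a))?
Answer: 100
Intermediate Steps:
U(J, a) = -1/a (U(J, a) = 1/(-a) = -1/a)
G(l) = -1 + l² (G(l) = (l² + (-1/l)*l) + (0*l)*l = (l² - 1) + 0*l = (-1 + l²) + 0 = -1 + l²)
((-17 - 1*(-3)) + G(5))² = ((-17 - 1*(-3)) + (-1 + 5²))² = ((-17 + 3) + (-1 + 25))² = (-14 + 24)² = 10² = 100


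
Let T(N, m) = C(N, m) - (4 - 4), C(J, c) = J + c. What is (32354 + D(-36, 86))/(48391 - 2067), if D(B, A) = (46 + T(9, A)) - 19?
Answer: 8119/11581 ≈ 0.70106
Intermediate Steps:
T(N, m) = N + m (T(N, m) = (N + m) - (4 - 4) = (N + m) - 1*0 = (N + m) + 0 = N + m)
D(B, A) = 36 + A (D(B, A) = (46 + (9 + A)) - 19 = (55 + A) - 19 = 36 + A)
(32354 + D(-36, 86))/(48391 - 2067) = (32354 + (36 + 86))/(48391 - 2067) = (32354 + 122)/46324 = 32476*(1/46324) = 8119/11581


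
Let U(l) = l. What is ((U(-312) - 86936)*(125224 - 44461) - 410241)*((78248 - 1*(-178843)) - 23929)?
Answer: -1643050753260330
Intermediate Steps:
((U(-312) - 86936)*(125224 - 44461) - 410241)*((78248 - 1*(-178843)) - 23929) = ((-312 - 86936)*(125224 - 44461) - 410241)*((78248 - 1*(-178843)) - 23929) = (-87248*80763 - 410241)*((78248 + 178843) - 23929) = (-7046410224 - 410241)*(257091 - 23929) = -7046820465*233162 = -1643050753260330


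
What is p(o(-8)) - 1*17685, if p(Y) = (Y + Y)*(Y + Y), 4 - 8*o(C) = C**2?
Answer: -17460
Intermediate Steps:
o(C) = 1/2 - C**2/8
p(Y) = 4*Y**2 (p(Y) = (2*Y)*(2*Y) = 4*Y**2)
p(o(-8)) - 1*17685 = 4*(1/2 - 1/8*(-8)**2)**2 - 1*17685 = 4*(1/2 - 1/8*64)**2 - 17685 = 4*(1/2 - 8)**2 - 17685 = 4*(-15/2)**2 - 17685 = 4*(225/4) - 17685 = 225 - 17685 = -17460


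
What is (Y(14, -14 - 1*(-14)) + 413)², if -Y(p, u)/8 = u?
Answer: 170569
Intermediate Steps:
Y(p, u) = -8*u
(Y(14, -14 - 1*(-14)) + 413)² = (-8*(-14 - 1*(-14)) + 413)² = (-8*(-14 + 14) + 413)² = (-8*0 + 413)² = (0 + 413)² = 413² = 170569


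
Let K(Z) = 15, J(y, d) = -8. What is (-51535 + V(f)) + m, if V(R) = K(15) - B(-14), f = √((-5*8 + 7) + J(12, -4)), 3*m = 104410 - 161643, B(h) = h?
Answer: -211751/3 ≈ -70584.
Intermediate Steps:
m = -57233/3 (m = (104410 - 161643)/3 = (⅓)*(-57233) = -57233/3 ≈ -19078.)
f = I*√41 (f = √((-5*8 + 7) - 8) = √((-40 + 7) - 8) = √(-33 - 8) = √(-41) = I*√41 ≈ 6.4031*I)
V(R) = 29 (V(R) = 15 - 1*(-14) = 15 + 14 = 29)
(-51535 + V(f)) + m = (-51535 + 29) - 57233/3 = -51506 - 57233/3 = -211751/3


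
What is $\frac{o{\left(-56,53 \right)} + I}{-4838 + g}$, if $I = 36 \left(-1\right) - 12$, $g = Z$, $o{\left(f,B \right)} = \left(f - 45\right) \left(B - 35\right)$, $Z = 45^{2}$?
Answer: $\frac{1866}{2813} \approx 0.66335$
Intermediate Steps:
$Z = 2025$
$o{\left(f,B \right)} = \left(-45 + f\right) \left(-35 + B\right)$
$g = 2025$
$I = -48$ ($I = -36 - 12 = -48$)
$\frac{o{\left(-56,53 \right)} + I}{-4838 + g} = \frac{\left(1575 - 2385 - -1960 + 53 \left(-56\right)\right) - 48}{-4838 + 2025} = \frac{\left(1575 - 2385 + 1960 - 2968\right) - 48}{-2813} = \left(-1818 - 48\right) \left(- \frac{1}{2813}\right) = \left(-1866\right) \left(- \frac{1}{2813}\right) = \frac{1866}{2813}$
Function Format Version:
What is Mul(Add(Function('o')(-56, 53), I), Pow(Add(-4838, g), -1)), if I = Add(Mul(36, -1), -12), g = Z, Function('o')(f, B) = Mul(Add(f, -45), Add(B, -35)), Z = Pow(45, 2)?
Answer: Rational(1866, 2813) ≈ 0.66335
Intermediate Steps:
Z = 2025
Function('o')(f, B) = Mul(Add(-45, f), Add(-35, B))
g = 2025
I = -48 (I = Add(-36, -12) = -48)
Mul(Add(Function('o')(-56, 53), I), Pow(Add(-4838, g), -1)) = Mul(Add(Add(1575, Mul(-45, 53), Mul(-35, -56), Mul(53, -56)), -48), Pow(Add(-4838, 2025), -1)) = Mul(Add(Add(1575, -2385, 1960, -2968), -48), Pow(-2813, -1)) = Mul(Add(-1818, -48), Rational(-1, 2813)) = Mul(-1866, Rational(-1, 2813)) = Rational(1866, 2813)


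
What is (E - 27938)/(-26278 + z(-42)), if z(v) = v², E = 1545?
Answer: 26393/24514 ≈ 1.0767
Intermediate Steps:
(E - 27938)/(-26278 + z(-42)) = (1545 - 27938)/(-26278 + (-42)²) = -26393/(-26278 + 1764) = -26393/(-24514) = -26393*(-1/24514) = 26393/24514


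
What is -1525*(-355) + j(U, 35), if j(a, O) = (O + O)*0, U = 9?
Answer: 541375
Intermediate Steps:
j(a, O) = 0 (j(a, O) = (2*O)*0 = 0)
-1525*(-355) + j(U, 35) = -1525*(-355) + 0 = 541375 + 0 = 541375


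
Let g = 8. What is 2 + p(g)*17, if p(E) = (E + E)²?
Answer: 4354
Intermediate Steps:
p(E) = 4*E² (p(E) = (2*E)² = 4*E²)
2 + p(g)*17 = 2 + (4*8²)*17 = 2 + (4*64)*17 = 2 + 256*17 = 2 + 4352 = 4354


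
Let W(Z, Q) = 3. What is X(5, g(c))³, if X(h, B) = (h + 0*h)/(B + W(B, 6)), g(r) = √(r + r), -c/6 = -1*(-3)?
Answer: -11/27 + 2*I/27 ≈ -0.40741 + 0.074074*I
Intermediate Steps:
c = -18 (c = -(-6)*(-3) = -6*3 = -18)
g(r) = √2*√r (g(r) = √(2*r) = √2*√r)
X(h, B) = h/(3 + B) (X(h, B) = (h + 0*h)/(B + 3) = (h + 0)/(3 + B) = h/(3 + B))
X(5, g(c))³ = (5/(3 + √2*√(-18)))³ = (5/(3 + √2*(3*I*√2)))³ = (5/(3 + 6*I))³ = (5*((3 - 6*I)/45))³ = ((3 - 6*I)/9)³ = (3 - 6*I)³/729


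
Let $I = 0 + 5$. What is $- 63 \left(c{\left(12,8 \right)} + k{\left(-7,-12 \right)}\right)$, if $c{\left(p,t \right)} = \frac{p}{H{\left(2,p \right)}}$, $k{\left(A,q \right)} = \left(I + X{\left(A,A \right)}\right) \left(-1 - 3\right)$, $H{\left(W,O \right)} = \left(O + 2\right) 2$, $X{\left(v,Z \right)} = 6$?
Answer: $2745$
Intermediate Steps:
$I = 5$
$H{\left(W,O \right)} = 4 + 2 O$ ($H{\left(W,O \right)} = \left(2 + O\right) 2 = 4 + 2 O$)
$k{\left(A,q \right)} = -44$ ($k{\left(A,q \right)} = \left(5 + 6\right) \left(-1 - 3\right) = 11 \left(-4\right) = -44$)
$c{\left(p,t \right)} = \frac{p}{4 + 2 p}$
$- 63 \left(c{\left(12,8 \right)} + k{\left(-7,-12 \right)}\right) = - 63 \left(\frac{1}{2} \cdot 12 \frac{1}{2 + 12} - 44\right) = - 63 \left(\frac{1}{2} \cdot 12 \cdot \frac{1}{14} - 44\right) = - 63 \left(\frac{3}{7} - 44\right) = \left(-63\right) \left(- \frac{305}{7}\right) = 2745$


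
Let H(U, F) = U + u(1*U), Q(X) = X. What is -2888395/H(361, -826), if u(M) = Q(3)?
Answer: -2888395/364 ≈ -7935.1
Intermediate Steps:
u(M) = 3
H(U, F) = 3 + U (H(U, F) = U + 3 = 3 + U)
-2888395/H(361, -826) = -2888395/(3 + 361) = -2888395/364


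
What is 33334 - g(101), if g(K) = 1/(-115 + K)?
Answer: 466677/14 ≈ 33334.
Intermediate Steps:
33334 - g(101) = 33334 - 1/(-115 + 101) = 33334 - 1/(-14) = 33334 - 1*(-1/14) = 33334 + 1/14 = 466677/14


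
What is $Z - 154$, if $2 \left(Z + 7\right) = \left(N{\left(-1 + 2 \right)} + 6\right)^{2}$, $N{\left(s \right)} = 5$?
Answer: $- \frac{201}{2} \approx -100.5$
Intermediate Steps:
$Z = \frac{107}{2}$ ($Z = -7 + \frac{\left(5 + 6\right)^{2}}{2} = -7 + \frac{11^{2}}{2} = -7 + \frac{1}{2} \cdot 121 = -7 + \frac{121}{2} = \frac{107}{2} \approx 53.5$)
$Z - 154 = \frac{107}{2} - 154 = - \frac{201}{2}$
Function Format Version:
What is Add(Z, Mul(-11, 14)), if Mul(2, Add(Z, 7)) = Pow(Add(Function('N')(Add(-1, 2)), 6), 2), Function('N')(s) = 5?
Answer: Rational(-201, 2) ≈ -100.50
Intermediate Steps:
Z = Rational(107, 2) (Z = Add(-7, Mul(Rational(1, 2), Pow(Add(5, 6), 2))) = Add(-7, Mul(Rational(1, 2), Pow(11, 2))) = Add(-7, Mul(Rational(1, 2), 121)) = Add(-7, Rational(121, 2)) = Rational(107, 2) ≈ 53.500)
Add(Z, Mul(-11, 14)) = Add(Rational(107, 2), Mul(-11, 14)) = Add(Rational(107, 2), -154) = Rational(-201, 2)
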